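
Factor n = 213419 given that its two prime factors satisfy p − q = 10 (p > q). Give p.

Since p = q + 10, we have 213419 = q(q + 10), so q² + 10q − 213419 = 0.
Discriminant: 10² + 4·213419 = 100 + 853676 = 853776; √853776 = 924.
q = (−10 + 924)/2 = 457, and p = q + 10 = 467.
Check: 457 · 467 = 213419.

467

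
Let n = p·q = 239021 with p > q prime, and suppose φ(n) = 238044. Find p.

499

φ(n) = (p−1)(q−1) = n − (p+q) + 1, so p + q = 239021 − 238044 + 1 = 978.
p and q are the roots of t² − 978t + 239021 = 0.
Discriminant: 978² − 4·239021 = 956484 − 956084 = 400; √400 = 20.
q = (978 − 20)/2 = 479, p = (978 + 20)/2 = 499.
Check: 479 · 499 = 239021.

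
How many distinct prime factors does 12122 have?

12122 = 2 · 6061
6061 = 11 · 551
551 = 19 · 29
12122 = 2 · 11 · 19 · 29, which has 4 distinct prime factors.

4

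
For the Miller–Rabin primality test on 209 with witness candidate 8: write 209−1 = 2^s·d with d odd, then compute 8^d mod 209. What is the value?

209 − 1 = 208 = 2^4 · 13, so d = 13.
8^1 ≡ 8 (mod 209)
8^2 ≡ 8^2 = 64 ≡ 64 (mod 209)
8^4 ≡ 64^2 = 4096 ≡ 125 (mod 209)
8^8 ≡ 125^2 = 15625 ≡ 159 (mod 209)
13 = 8 + 4 + 1 in binary powers of 2.
So 8^13 ≡ 159 · 125 · 8 ≡ 160 (mod 209).
Squaring chain: 160 → 102 → 163 → 26; never reaches −1, so base 8 is a Miller–Rabin witness that 209 is composite.

160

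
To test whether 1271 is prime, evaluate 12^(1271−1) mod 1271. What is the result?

893

12^1 ≡ 12 (mod 1271)
12^2 ≡ 12^2 = 144 ≡ 144 (mod 1271)
12^4 ≡ 144^2 = 20736 ≡ 400 (mod 1271)
12^8 ≡ 400^2 = 160000 ≡ 1125 (mod 1271)
12^16 ≡ 1125^2 = 1265625 ≡ 980 (mod 1271)
12^32 ≡ 980^2 = 960400 ≡ 795 (mod 1271)
12^64 ≡ 795^2 = 632025 ≡ 338 (mod 1271)
12^128 ≡ 338^2 = 114244 ≡ 1125 (mod 1271)
12^256 ≡ 1125^2 = 1265625 ≡ 980 (mod 1271)
12^512 ≡ 980^2 = 960400 ≡ 795 (mod 1271)
12^1024 ≡ 795^2 = 632025 ≡ 338 (mod 1271)
1270 = 1024 + 128 + 64 + 32 + 16 + 4 + 2 in binary powers of 2.
So 12^1270 ≡ 338 · 1125 · 338 · 795 · 980 · 400 · 144 ≡ 893 (mod 1271).
Since 893 ≠ 1, base 12 is a Fermat witness: 1271 is composite.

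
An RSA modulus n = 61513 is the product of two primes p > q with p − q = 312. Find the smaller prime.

137

Since p = q + 312, we have 61513 = q(q + 312), so q² + 312q − 61513 = 0.
Discriminant: 312² + 4·61513 = 97344 + 246052 = 343396; √343396 = 586.
q = (−312 + 586)/2 = 137, and p = q + 312 = 449.
Check: 137 · 449 = 61513.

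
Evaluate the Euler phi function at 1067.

960

Factor: 1067 = 11 · 97.
φ(1067) = (11−1) · (97−1) = 10 · 96 = 960.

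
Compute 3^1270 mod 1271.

3^1 ≡ 3 (mod 1271)
3^2 ≡ 3^2 = 9 ≡ 9 (mod 1271)
3^4 ≡ 9^2 = 81 ≡ 81 (mod 1271)
3^8 ≡ 81^2 = 6561 ≡ 206 (mod 1271)
3^16 ≡ 206^2 = 42436 ≡ 493 (mod 1271)
3^32 ≡ 493^2 = 243049 ≡ 288 (mod 1271)
3^64 ≡ 288^2 = 82944 ≡ 329 (mod 1271)
3^128 ≡ 329^2 = 108241 ≡ 206 (mod 1271)
3^256 ≡ 206^2 = 42436 ≡ 493 (mod 1271)
3^512 ≡ 493^2 = 243049 ≡ 288 (mod 1271)
3^1024 ≡ 288^2 = 82944 ≡ 329 (mod 1271)
1270 = 1024 + 128 + 64 + 32 + 16 + 4 + 2 in binary powers of 2.
So 3^1270 ≡ 329 · 206 · 329 · 288 · 493 · 81 · 9 ≡ 893 (mod 1271).
Since 893 ≠ 1, base 3 is a Fermat witness: 1271 is composite.

893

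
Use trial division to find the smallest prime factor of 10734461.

53

10734461 is odd.
Digit sum 26, not divisible by 3.
Ends in 1: not divisible by 5.
7: 10734461 = 7·1533494 + 3
11: 10734461 = 11·975860 + 1
13: 10734461 = 13·825727 + 10
17: 10734461 = 17·631438 + 15
19: 10734461 = 19·564971 + 12
23: 10734461 = 23·466715 + 16
29: 10734461 = 29·370153 + 24
31: 10734461 = 31·346272 + 29
37: 10734461 = 37·290120 + 21
41: 10734461 = 41·261816 + 5
43: 10734461 = 43·249638 + 27
47: 10734461 = 47·228392 + 37
53: 10734461 = 53·202537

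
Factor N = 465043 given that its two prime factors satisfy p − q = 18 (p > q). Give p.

Since p = q + 18, we have 465043 = q(q + 18), so q² + 18q − 465043 = 0.
Discriminant: 18² + 4·465043 = 324 + 1860172 = 1860496; √1860496 = 1364.
q = (−18 + 1364)/2 = 673, and p = q + 18 = 691.
Check: 673 · 691 = 465043.

691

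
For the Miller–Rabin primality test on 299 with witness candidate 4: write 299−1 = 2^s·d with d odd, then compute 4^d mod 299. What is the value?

299 − 1 = 298 = 2^1 · 149, so d = 149.
4^1 ≡ 4 (mod 299)
4^2 ≡ 4^2 = 16 ≡ 16 (mod 299)
4^4 ≡ 16^2 = 256 ≡ 256 (mod 299)
4^8 ≡ 256^2 = 65536 ≡ 55 (mod 299)
4^16 ≡ 55^2 = 3025 ≡ 35 (mod 299)
4^32 ≡ 35^2 = 1225 ≡ 29 (mod 299)
4^64 ≡ 29^2 = 841 ≡ 243 (mod 299)
4^128 ≡ 243^2 = 59049 ≡ 146 (mod 299)
149 = 128 + 16 + 4 + 1 in binary powers of 2.
So 4^149 ≡ 146 · 35 · 256 · 4 ≡ 140 (mod 299).
Squaring chain: 140; never reaches −1, so base 4 is a Miller–Rabin witness that 299 is composite.

140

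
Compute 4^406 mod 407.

4^1 ≡ 4 (mod 407)
4^2 ≡ 4^2 = 16 ≡ 16 (mod 407)
4^4 ≡ 16^2 = 256 ≡ 256 (mod 407)
4^8 ≡ 256^2 = 65536 ≡ 9 (mod 407)
4^16 ≡ 9^2 = 81 ≡ 81 (mod 407)
4^32 ≡ 81^2 = 6561 ≡ 49 (mod 407)
4^64 ≡ 49^2 = 2401 ≡ 366 (mod 407)
4^128 ≡ 366^2 = 133956 ≡ 53 (mod 407)
4^256 ≡ 53^2 = 2809 ≡ 367 (mod 407)
406 = 256 + 128 + 16 + 4 + 2 in binary powers of 2.
So 4^406 ≡ 367 · 53 · 81 · 256 · 16 ≡ 70 (mod 407).
Since 70 ≠ 1, base 4 is a Fermat witness: 407 is composite.

70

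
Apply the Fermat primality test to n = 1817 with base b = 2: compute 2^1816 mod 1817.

1221

2^1 ≡ 2 (mod 1817)
2^2 ≡ 2^2 = 4 ≡ 4 (mod 1817)
2^4 ≡ 4^2 = 16 ≡ 16 (mod 1817)
2^8 ≡ 16^2 = 256 ≡ 256 (mod 1817)
2^16 ≡ 256^2 = 65536 ≡ 124 (mod 1817)
2^32 ≡ 124^2 = 15376 ≡ 840 (mod 1817)
2^64 ≡ 840^2 = 705600 ≡ 604 (mod 1817)
2^128 ≡ 604^2 = 364816 ≡ 1416 (mod 1817)
2^256 ≡ 1416^2 = 2005056 ≡ 905 (mod 1817)
2^512 ≡ 905^2 = 819025 ≡ 1375 (mod 1817)
2^1024 ≡ 1375^2 = 1890625 ≡ 945 (mod 1817)
1816 = 1024 + 512 + 256 + 16 + 8 in binary powers of 2.
So 2^1816 ≡ 945 · 1375 · 905 · 124 · 256 ≡ 1221 (mod 1817).
Since 1221 ≠ 1, base 2 is a Fermat witness: 1817 is composite.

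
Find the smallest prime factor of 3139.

43

3139 is odd.
Digit sum 16, not divisible by 3.
Ends in 9: not divisible by 5.
7: 3139 = 7·448 + 3
11: 3139 = 11·285 + 4
13: 3139 = 13·241 + 6
17: 3139 = 17·184 + 11
19: 3139 = 19·165 + 4
23: 3139 = 23·136 + 11
29: 3139 = 29·108 + 7
31: 3139 = 31·101 + 8
37: 3139 = 37·84 + 31
41: 3139 = 41·76 + 23
43: 3139 = 43·73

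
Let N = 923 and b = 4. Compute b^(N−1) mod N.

555

4^1 ≡ 4 (mod 923)
4^2 ≡ 4^2 = 16 ≡ 16 (mod 923)
4^4 ≡ 16^2 = 256 ≡ 256 (mod 923)
4^8 ≡ 256^2 = 65536 ≡ 3 (mod 923)
4^16 ≡ 3^2 = 9 ≡ 9 (mod 923)
4^32 ≡ 9^2 = 81 ≡ 81 (mod 923)
4^64 ≡ 81^2 = 6561 ≡ 100 (mod 923)
4^128 ≡ 100^2 = 10000 ≡ 770 (mod 923)
4^256 ≡ 770^2 = 592900 ≡ 334 (mod 923)
4^512 ≡ 334^2 = 111556 ≡ 796 (mod 923)
922 = 512 + 256 + 128 + 16 + 8 + 2 in binary powers of 2.
So 4^922 ≡ 796 · 334 · 770 · 9 · 3 · 16 ≡ 555 (mod 923).
Since 555 ≠ 1, base 4 is a Fermat witness: 923 is composite.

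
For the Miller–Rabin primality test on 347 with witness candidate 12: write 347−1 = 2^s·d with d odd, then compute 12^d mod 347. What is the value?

1

347 − 1 = 346 = 2^1 · 173, so d = 173.
12^1 ≡ 12 (mod 347)
12^2 ≡ 12^2 = 144 ≡ 144 (mod 347)
12^4 ≡ 144^2 = 20736 ≡ 263 (mod 347)
12^8 ≡ 263^2 = 69169 ≡ 116 (mod 347)
12^16 ≡ 116^2 = 13456 ≡ 270 (mod 347)
12^32 ≡ 270^2 = 72900 ≡ 30 (mod 347)
12^64 ≡ 30^2 = 900 ≡ 206 (mod 347)
12^128 ≡ 206^2 = 42436 ≡ 102 (mod 347)
173 = 128 + 32 + 8 + 4 + 1 in binary powers of 2.
So 12^173 ≡ 102 · 30 · 116 · 263 · 12 ≡ 1 (mod 347).
Since 12^d ≡ 1 (mod 347), base 12 does not prove 347 composite.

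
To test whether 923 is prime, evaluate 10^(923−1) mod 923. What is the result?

302

10^1 ≡ 10 (mod 923)
10^2 ≡ 10^2 = 100 ≡ 100 (mod 923)
10^4 ≡ 100^2 = 10000 ≡ 770 (mod 923)
10^8 ≡ 770^2 = 592900 ≡ 334 (mod 923)
10^16 ≡ 334^2 = 111556 ≡ 796 (mod 923)
10^32 ≡ 796^2 = 633616 ≡ 438 (mod 923)
10^64 ≡ 438^2 = 191844 ≡ 783 (mod 923)
10^128 ≡ 783^2 = 613089 ≡ 217 (mod 923)
10^256 ≡ 217^2 = 47089 ≡ 16 (mod 923)
10^512 ≡ 16^2 = 256 ≡ 256 (mod 923)
922 = 512 + 256 + 128 + 16 + 8 + 2 in binary powers of 2.
So 10^922 ≡ 256 · 16 · 217 · 796 · 334 · 100 ≡ 302 (mod 923).
Since 302 ≠ 1, base 10 is a Fermat witness: 923 is composite.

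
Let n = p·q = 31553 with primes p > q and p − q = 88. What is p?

227

Since p = q + 88, we have 31553 = q(q + 88), so q² + 88q − 31553 = 0.
Discriminant: 88² + 4·31553 = 7744 + 126212 = 133956; √133956 = 366.
q = (−88 + 366)/2 = 139, and p = q + 88 = 227.
Check: 139 · 227 = 31553.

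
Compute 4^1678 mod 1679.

4^1 ≡ 4 (mod 1679)
4^2 ≡ 4^2 = 16 ≡ 16 (mod 1679)
4^4 ≡ 16^2 = 256 ≡ 256 (mod 1679)
4^8 ≡ 256^2 = 65536 ≡ 55 (mod 1679)
4^16 ≡ 55^2 = 3025 ≡ 1346 (mod 1679)
4^32 ≡ 1346^2 = 1811716 ≡ 75 (mod 1679)
4^64 ≡ 75^2 = 5625 ≡ 588 (mod 1679)
4^128 ≡ 588^2 = 345744 ≡ 1549 (mod 1679)
4^256 ≡ 1549^2 = 2399401 ≡ 110 (mod 1679)
4^512 ≡ 110^2 = 12100 ≡ 347 (mod 1679)
4^1024 ≡ 347^2 = 120409 ≡ 1200 (mod 1679)
1678 = 1024 + 512 + 128 + 8 + 4 + 2 in binary powers of 2.
So 4^1678 ≡ 1200 · 347 · 1549 · 55 · 256 · 16 ≡ 1497 (mod 1679).
Since 1497 ≠ 1, base 4 is a Fermat witness: 1679 is composite.

1497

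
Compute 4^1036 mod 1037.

4^1 ≡ 4 (mod 1037)
4^2 ≡ 4^2 = 16 ≡ 16 (mod 1037)
4^4 ≡ 16^2 = 256 ≡ 256 (mod 1037)
4^8 ≡ 256^2 = 65536 ≡ 205 (mod 1037)
4^16 ≡ 205^2 = 42025 ≡ 545 (mod 1037)
4^32 ≡ 545^2 = 297025 ≡ 443 (mod 1037)
4^64 ≡ 443^2 = 196249 ≡ 256 (mod 1037)
4^128 ≡ 256^2 = 65536 ≡ 205 (mod 1037)
4^256 ≡ 205^2 = 42025 ≡ 545 (mod 1037)
4^512 ≡ 545^2 = 297025 ≡ 443 (mod 1037)
4^1024 ≡ 443^2 = 196249 ≡ 256 (mod 1037)
1036 = 1024 + 8 + 4 in binary powers of 2.
So 4^1036 ≡ 256 · 205 · 256 ≡ 545 (mod 1037).
Since 545 ≠ 1, base 4 is a Fermat witness: 1037 is composite.

545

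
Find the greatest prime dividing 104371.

104371 = 29 · 3599
3599 = 59 · 61
61 is prime.
So 104371 = 29 · 59 · 61; the largest prime factor is 61.

61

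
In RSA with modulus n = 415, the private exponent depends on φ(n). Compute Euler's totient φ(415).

328

Factor: 415 = 5 · 83.
φ(415) = (5−1) · (83−1) = 4 · 82 = 328.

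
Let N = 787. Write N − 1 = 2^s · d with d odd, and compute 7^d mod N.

787 − 1 = 786 = 2^1 · 393, so d = 393.
7^1 ≡ 7 (mod 787)
7^2 ≡ 7^2 = 49 ≡ 49 (mod 787)
7^4 ≡ 49^2 = 2401 ≡ 40 (mod 787)
7^8 ≡ 40^2 = 1600 ≡ 26 (mod 787)
7^16 ≡ 26^2 = 676 ≡ 676 (mod 787)
7^32 ≡ 676^2 = 456976 ≡ 516 (mod 787)
7^64 ≡ 516^2 = 266256 ≡ 250 (mod 787)
7^128 ≡ 250^2 = 62500 ≡ 327 (mod 787)
7^256 ≡ 327^2 = 106929 ≡ 684 (mod 787)
393 = 256 + 128 + 8 + 1 in binary powers of 2.
So 7^393 ≡ 684 · 327 · 26 · 7 ≡ 1 (mod 787).
Since 7^d ≡ 1 (mod 787), base 7 does not prove 787 composite.

1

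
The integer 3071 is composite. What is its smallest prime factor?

3071 is odd.
Digit sum 11, not divisible by 3.
Ends in 1: not divisible by 5.
7: 3071 = 7·438 + 5
11: 3071 = 11·279 + 2
13: 3071 = 13·236 + 3
17: 3071 = 17·180 + 11
19: 3071 = 19·161 + 12
23: 3071 = 23·133 + 12
29: 3071 = 29·105 + 26
31: 3071 = 31·99 + 2
37: 3071 = 37·83

37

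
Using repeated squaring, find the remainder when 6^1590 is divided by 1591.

517

6^1 ≡ 6 (mod 1591)
6^2 ≡ 6^2 = 36 ≡ 36 (mod 1591)
6^4 ≡ 36^2 = 1296 ≡ 1296 (mod 1591)
6^8 ≡ 1296^2 = 1679616 ≡ 1111 (mod 1591)
6^16 ≡ 1111^2 = 1234321 ≡ 1296 (mod 1591)
6^32 ≡ 1296^2 = 1679616 ≡ 1111 (mod 1591)
6^64 ≡ 1111^2 = 1234321 ≡ 1296 (mod 1591)
6^128 ≡ 1296^2 = 1679616 ≡ 1111 (mod 1591)
6^256 ≡ 1111^2 = 1234321 ≡ 1296 (mod 1591)
6^512 ≡ 1296^2 = 1679616 ≡ 1111 (mod 1591)
6^1024 ≡ 1111^2 = 1234321 ≡ 1296 (mod 1591)
1590 = 1024 + 512 + 32 + 16 + 4 + 2 in binary powers of 2.
So 6^1590 ≡ 1296 · 1111 · 1111 · 1296 · 1296 · 36 ≡ 517 (mod 1591).
Since 517 ≠ 1, base 6 is a Fermat witness: 1591 is composite.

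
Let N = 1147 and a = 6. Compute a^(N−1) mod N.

776

6^1 ≡ 6 (mod 1147)
6^2 ≡ 6^2 = 36 ≡ 36 (mod 1147)
6^4 ≡ 36^2 = 1296 ≡ 149 (mod 1147)
6^8 ≡ 149^2 = 22201 ≡ 408 (mod 1147)
6^16 ≡ 408^2 = 166464 ≡ 149 (mod 1147)
6^32 ≡ 149^2 = 22201 ≡ 408 (mod 1147)
6^64 ≡ 408^2 = 166464 ≡ 149 (mod 1147)
6^128 ≡ 149^2 = 22201 ≡ 408 (mod 1147)
6^256 ≡ 408^2 = 166464 ≡ 149 (mod 1147)
6^512 ≡ 149^2 = 22201 ≡ 408 (mod 1147)
6^1024 ≡ 408^2 = 166464 ≡ 149 (mod 1147)
1146 = 1024 + 64 + 32 + 16 + 8 + 2 in binary powers of 2.
So 6^1146 ≡ 149 · 149 · 408 · 149 · 408 · 36 ≡ 776 (mod 1147).
Since 776 ≠ 1, base 6 is a Fermat witness: 1147 is composite.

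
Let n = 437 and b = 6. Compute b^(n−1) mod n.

6^1 ≡ 6 (mod 437)
6^2 ≡ 6^2 = 36 ≡ 36 (mod 437)
6^4 ≡ 36^2 = 1296 ≡ 422 (mod 437)
6^8 ≡ 422^2 = 178084 ≡ 225 (mod 437)
6^16 ≡ 225^2 = 50625 ≡ 370 (mod 437)
6^32 ≡ 370^2 = 136900 ≡ 119 (mod 437)
6^64 ≡ 119^2 = 14161 ≡ 177 (mod 437)
6^128 ≡ 177^2 = 31329 ≡ 302 (mod 437)
6^256 ≡ 302^2 = 91204 ≡ 308 (mod 437)
436 = 256 + 128 + 32 + 16 + 4 in binary powers of 2.
So 6^436 ≡ 308 · 302 · 119 · 370 · 422 ≡ 118 (mod 437).
Since 118 ≠ 1, base 6 is a Fermat witness: 437 is composite.

118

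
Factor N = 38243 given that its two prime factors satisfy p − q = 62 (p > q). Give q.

Since p = q + 62, we have 38243 = q(q + 62), so q² + 62q − 38243 = 0.
Discriminant: 62² + 4·38243 = 3844 + 152972 = 156816; √156816 = 396.
q = (−62 + 396)/2 = 167, and p = q + 62 = 229.
Check: 167 · 229 = 38243.

167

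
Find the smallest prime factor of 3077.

3077 is odd.
Digit sum 17, not divisible by 3.
Ends in 7: not divisible by 5.
7: 3077 = 7·439 + 4
11: 3077 = 11·279 + 8
13: 3077 = 13·236 + 9
17: 3077 = 17·181

17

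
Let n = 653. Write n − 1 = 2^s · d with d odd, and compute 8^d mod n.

653 − 1 = 652 = 2^2 · 163, so d = 163.
8^1 ≡ 8 (mod 653)
8^2 ≡ 8^2 = 64 ≡ 64 (mod 653)
8^4 ≡ 64^2 = 4096 ≡ 178 (mod 653)
8^8 ≡ 178^2 = 31684 ≡ 340 (mod 653)
8^16 ≡ 340^2 = 115600 ≡ 19 (mod 653)
8^32 ≡ 19^2 = 361 ≡ 361 (mod 653)
8^64 ≡ 361^2 = 130321 ≡ 374 (mod 653)
8^128 ≡ 374^2 = 139876 ≡ 134 (mod 653)
163 = 128 + 32 + 2 + 1 in binary powers of 2.
So 8^163 ≡ 134 · 361 · 64 · 8 ≡ 504 (mod 653).
Squaring chain: 504 → 652; reaches −1, so base 8 does not prove 653 composite.

504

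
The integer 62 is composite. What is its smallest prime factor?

2

62 is even: 2 divides it.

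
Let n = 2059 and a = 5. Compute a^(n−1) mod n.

1190

5^1 ≡ 5 (mod 2059)
5^2 ≡ 5^2 = 25 ≡ 25 (mod 2059)
5^4 ≡ 25^2 = 625 ≡ 625 (mod 2059)
5^8 ≡ 625^2 = 390625 ≡ 1474 (mod 2059)
5^16 ≡ 1474^2 = 2172676 ≡ 431 (mod 2059)
5^32 ≡ 431^2 = 185761 ≡ 451 (mod 2059)
5^64 ≡ 451^2 = 203401 ≡ 1619 (mod 2059)
5^128 ≡ 1619^2 = 2621161 ≡ 54 (mod 2059)
5^256 ≡ 54^2 = 2916 ≡ 857 (mod 2059)
5^512 ≡ 857^2 = 734449 ≡ 1445 (mod 2059)
5^1024 ≡ 1445^2 = 2088025 ≡ 199 (mod 2059)
5^2048 ≡ 199^2 = 39601 ≡ 480 (mod 2059)
2058 = 2048 + 8 + 2 in binary powers of 2.
So 5^2058 ≡ 480 · 1474 · 25 ≡ 1190 (mod 2059).
Since 1190 ≠ 1, base 5 is a Fermat witness: 2059 is composite.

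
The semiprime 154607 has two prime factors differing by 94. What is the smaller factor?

Since p = q + 94, we have 154607 = q(q + 94), so q² + 94q − 154607 = 0.
Discriminant: 94² + 4·154607 = 8836 + 618428 = 627264; √627264 = 792.
q = (−94 + 792)/2 = 349, and p = q + 94 = 443.
Check: 349 · 443 = 154607.

349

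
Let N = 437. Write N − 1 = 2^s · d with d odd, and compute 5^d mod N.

290

437 − 1 = 436 = 2^2 · 109, so d = 109.
5^1 ≡ 5 (mod 437)
5^2 ≡ 5^2 = 25 ≡ 25 (mod 437)
5^4 ≡ 25^2 = 625 ≡ 188 (mod 437)
5^8 ≡ 188^2 = 35344 ≡ 384 (mod 437)
5^16 ≡ 384^2 = 147456 ≡ 187 (mod 437)
5^32 ≡ 187^2 = 34969 ≡ 9 (mod 437)
5^64 ≡ 9^2 = 81 ≡ 81 (mod 437)
109 = 64 + 32 + 8 + 4 + 1 in binary powers of 2.
So 5^109 ≡ 81 · 9 · 384 · 188 · 5 ≡ 290 (mod 437).
Squaring chain: 290 → 196; never reaches −1, so base 5 is a Miller–Rabin witness that 437 is composite.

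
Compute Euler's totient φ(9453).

Factor: 9453 = 3 · 23 · 137.
φ(9453) = (3−1) · (23−1) · (137−1) = 2 · 22 · 136 = 5984.

5984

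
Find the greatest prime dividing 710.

710 = 2 · 355
355 = 5 · 71
71 is prime.
So 710 = 2 · 5 · 71; the largest prime factor is 71.

71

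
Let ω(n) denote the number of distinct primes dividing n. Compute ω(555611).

4

555611 = 7^2 · 11339
11339 = 17 · 667
667 = 23 · 29
555611 = 7^2 · 17 · 23 · 29, which has 4 distinct prime factors.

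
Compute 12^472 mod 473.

210

12^1 ≡ 12 (mod 473)
12^2 ≡ 12^2 = 144 ≡ 144 (mod 473)
12^4 ≡ 144^2 = 20736 ≡ 397 (mod 473)
12^8 ≡ 397^2 = 157609 ≡ 100 (mod 473)
12^16 ≡ 100^2 = 10000 ≡ 67 (mod 473)
12^32 ≡ 67^2 = 4489 ≡ 232 (mod 473)
12^64 ≡ 232^2 = 53824 ≡ 375 (mod 473)
12^128 ≡ 375^2 = 140625 ≡ 144 (mod 473)
12^256 ≡ 144^2 = 20736 ≡ 397 (mod 473)
472 = 256 + 128 + 64 + 16 + 8 in binary powers of 2.
So 12^472 ≡ 397 · 144 · 375 · 67 · 100 ≡ 210 (mod 473).
Since 210 ≠ 1, base 12 is a Fermat witness: 473 is composite.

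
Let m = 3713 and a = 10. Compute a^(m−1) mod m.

2550

10^1 ≡ 10 (mod 3713)
10^2 ≡ 10^2 = 100 ≡ 100 (mod 3713)
10^4 ≡ 100^2 = 10000 ≡ 2574 (mod 3713)
10^8 ≡ 2574^2 = 6625476 ≡ 1484 (mod 3713)
10^16 ≡ 1484^2 = 2202256 ≡ 447 (mod 3713)
10^32 ≡ 447^2 = 199809 ≡ 3020 (mod 3713)
10^64 ≡ 3020^2 = 9120400 ≡ 1272 (mod 3713)
10^128 ≡ 1272^2 = 1617984 ≡ 2829 (mod 3713)
10^256 ≡ 2829^2 = 8003241 ≡ 1726 (mod 3713)
10^512 ≡ 1726^2 = 2979076 ≡ 1250 (mod 3713)
10^1024 ≡ 1250^2 = 1562500 ≡ 3040 (mod 3713)
10^2048 ≡ 3040^2 = 9241600 ≡ 3656 (mod 3713)
3712 = 2048 + 1024 + 512 + 128 in binary powers of 2.
So 10^3712 ≡ 3656 · 3040 · 1250 · 2829 ≡ 2550 (mod 3713).
Since 2550 ≠ 1, base 10 is a Fermat witness: 3713 is composite.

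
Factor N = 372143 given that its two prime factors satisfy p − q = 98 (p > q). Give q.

Since p = q + 98, we have 372143 = q(q + 98), so q² + 98q − 372143 = 0.
Discriminant: 98² + 4·372143 = 9604 + 1488572 = 1498176; √1498176 = 1224.
q = (−98 + 1224)/2 = 563, and p = q + 98 = 661.
Check: 563 · 661 = 372143.

563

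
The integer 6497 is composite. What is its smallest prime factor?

6497 is odd.
Digit sum 26, not divisible by 3.
Ends in 7: not divisible by 5.
7: 6497 = 7·928 + 1
11: 6497 = 11·590 + 7
13: 6497 = 13·499 + 10
17: 6497 = 17·382 + 3
19: 6497 = 19·341 + 18
23: 6497 = 23·282 + 11
29: 6497 = 29·224 + 1
31: 6497 = 31·209 + 18
37: 6497 = 37·175 + 22
41: 6497 = 41·158 + 19
43: 6497 = 43·151 + 4
47: 6497 = 47·138 + 11
53: 6497 = 53·122 + 31
59: 6497 = 59·110 + 7
61: 6497 = 61·106 + 31
67: 6497 = 67·96 + 65
71: 6497 = 71·91 + 36
73: 6497 = 73·89

73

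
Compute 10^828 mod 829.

1

10^1 ≡ 10 (mod 829)
10^2 ≡ 10^2 = 100 ≡ 100 (mod 829)
10^4 ≡ 100^2 = 10000 ≡ 52 (mod 829)
10^8 ≡ 52^2 = 2704 ≡ 217 (mod 829)
10^16 ≡ 217^2 = 47089 ≡ 665 (mod 829)
10^32 ≡ 665^2 = 442225 ≡ 368 (mod 829)
10^64 ≡ 368^2 = 135424 ≡ 297 (mod 829)
10^128 ≡ 297^2 = 88209 ≡ 335 (mod 829)
10^256 ≡ 335^2 = 112225 ≡ 310 (mod 829)
10^512 ≡ 310^2 = 96100 ≡ 765 (mod 829)
828 = 512 + 256 + 32 + 16 + 8 + 4 in binary powers of 2.
So 10^828 ≡ 765 · 310 · 368 · 665 · 217 · 52 ≡ 1 (mod 829).
Since the result is 1, base 10 gives no evidence that 829 is composite.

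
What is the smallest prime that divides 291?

3

291 is odd.
Digit sum 12, divisible by 3.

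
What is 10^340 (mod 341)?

67

10^1 ≡ 10 (mod 341)
10^2 ≡ 10^2 = 100 ≡ 100 (mod 341)
10^4 ≡ 100^2 = 10000 ≡ 111 (mod 341)
10^8 ≡ 111^2 = 12321 ≡ 45 (mod 341)
10^16 ≡ 45^2 = 2025 ≡ 320 (mod 341)
10^32 ≡ 320^2 = 102400 ≡ 100 (mod 341)
10^64 ≡ 100^2 = 10000 ≡ 111 (mod 341)
10^128 ≡ 111^2 = 12321 ≡ 45 (mod 341)
10^256 ≡ 45^2 = 2025 ≡ 320 (mod 341)
340 = 256 + 64 + 16 + 4 in binary powers of 2.
So 10^340 ≡ 320 · 111 · 320 · 111 ≡ 67 (mod 341).
Since 67 ≠ 1, base 10 is a Fermat witness: 341 is composite.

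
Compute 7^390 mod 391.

7^1 ≡ 7 (mod 391)
7^2 ≡ 7^2 = 49 ≡ 49 (mod 391)
7^4 ≡ 49^2 = 2401 ≡ 55 (mod 391)
7^8 ≡ 55^2 = 3025 ≡ 288 (mod 391)
7^16 ≡ 288^2 = 82944 ≡ 52 (mod 391)
7^32 ≡ 52^2 = 2704 ≡ 358 (mod 391)
7^64 ≡ 358^2 = 128164 ≡ 307 (mod 391)
7^128 ≡ 307^2 = 94249 ≡ 18 (mod 391)
7^256 ≡ 18^2 = 324 ≡ 324 (mod 391)
390 = 256 + 128 + 4 + 2 in binary powers of 2.
So 7^390 ≡ 324 · 18 · 55 · 49 ≡ 213 (mod 391).
Since 213 ≠ 1, base 7 is a Fermat witness: 391 is composite.

213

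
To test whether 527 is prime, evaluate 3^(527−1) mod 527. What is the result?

121

3^1 ≡ 3 (mod 527)
3^2 ≡ 3^2 = 9 ≡ 9 (mod 527)
3^4 ≡ 9^2 = 81 ≡ 81 (mod 527)
3^8 ≡ 81^2 = 6561 ≡ 237 (mod 527)
3^16 ≡ 237^2 = 56169 ≡ 307 (mod 527)
3^32 ≡ 307^2 = 94249 ≡ 443 (mod 527)
3^64 ≡ 443^2 = 196249 ≡ 205 (mod 527)
3^128 ≡ 205^2 = 42025 ≡ 392 (mod 527)
3^256 ≡ 392^2 = 153664 ≡ 307 (mod 527)
3^512 ≡ 307^2 = 94249 ≡ 443 (mod 527)
526 = 512 + 8 + 4 + 2 in binary powers of 2.
So 3^526 ≡ 443 · 237 · 81 · 9 ≡ 121 (mod 527).
Since 121 ≠ 1, base 3 is a Fermat witness: 527 is composite.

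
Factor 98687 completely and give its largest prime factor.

98687 = 29 · 3403
3403 = 41 · 83
83 is prime.
So 98687 = 29 · 41 · 83; the largest prime factor is 83.

83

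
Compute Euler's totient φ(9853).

Factor: 9853 = 59 · 167.
φ(9853) = (59−1) · (167−1) = 58 · 166 = 9628.

9628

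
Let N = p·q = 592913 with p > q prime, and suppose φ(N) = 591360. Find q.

φ(n) = (p−1)(q−1) = n − (p+q) + 1, so p + q = 592913 − 591360 + 1 = 1554.
p and q are the roots of t² − 1554t + 592913 = 0.
Discriminant: 1554² − 4·592913 = 2414916 − 2371652 = 43264; √43264 = 208.
q = (1554 − 208)/2 = 673, p = (1554 + 208)/2 = 881.
Check: 673 · 881 = 592913.

673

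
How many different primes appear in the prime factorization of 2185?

3

2185 = 5 · 437
437 = 19 · 23
2185 = 5 · 19 · 23, which has 3 distinct prime factors.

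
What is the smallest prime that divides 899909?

899909 is odd.
Digit sum 44, not divisible by 3.
Ends in 9: not divisible by 5.
7: 899909 = 7·128558 + 3
11: 899909 = 11·81809 + 10
13: 899909 = 13·69223 + 10
17: 899909 = 17·52935 + 14
19: 899909 = 19·47363 + 12
23: 899909 = 23·39126 + 11
29: 899909 = 29·31031 + 10
31: 899909 = 31·29029 + 10
37: 899909 = 37·24321 + 32
41: 899909 = 41·21949

41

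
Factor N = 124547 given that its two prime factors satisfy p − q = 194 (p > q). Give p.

Since p = q + 194, we have 124547 = q(q + 194), so q² + 194q − 124547 = 0.
Discriminant: 194² + 4·124547 = 37636 + 498188 = 535824; √535824 = 732.
q = (−194 + 732)/2 = 269, and p = q + 194 = 463.
Check: 269 · 463 = 124547.

463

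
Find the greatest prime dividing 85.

17

85 = 5 · 17
17 is prime.
So 85 = 5 · 17; the largest prime factor is 17.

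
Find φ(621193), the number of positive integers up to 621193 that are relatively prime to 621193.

594864

Factor: 621193 = 37 · 103 · 163.
φ(621193) = (37−1) · (103−1) · (163−1) = 36 · 102 · 162 = 594864.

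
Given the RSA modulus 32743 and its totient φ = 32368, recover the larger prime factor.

φ(n) = (p−1)(q−1) = n − (p+q) + 1, so p + q = 32743 − 32368 + 1 = 376.
p and q are the roots of t² − 376t + 32743 = 0.
Discriminant: 376² − 4·32743 = 141376 − 130972 = 10404; √10404 = 102.
q = (376 − 102)/2 = 137, p = (376 + 102)/2 = 239.
Check: 137 · 239 = 32743.

239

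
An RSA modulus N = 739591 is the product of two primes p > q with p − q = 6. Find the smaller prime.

857

Since p = q + 6, we have 739591 = q(q + 6), so q² + 6q − 739591 = 0.
Discriminant: 6² + 4·739591 = 36 + 2958364 = 2958400; √2958400 = 1720.
q = (−6 + 1720)/2 = 857, and p = q + 6 = 863.
Check: 857 · 863 = 739591.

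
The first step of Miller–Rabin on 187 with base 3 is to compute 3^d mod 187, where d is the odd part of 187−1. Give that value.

187 − 1 = 186 = 2^1 · 93, so d = 93.
3^1 ≡ 3 (mod 187)
3^2 ≡ 3^2 = 9 ≡ 9 (mod 187)
3^4 ≡ 9^2 = 81 ≡ 81 (mod 187)
3^8 ≡ 81^2 = 6561 ≡ 16 (mod 187)
3^16 ≡ 16^2 = 256 ≡ 69 (mod 187)
3^32 ≡ 69^2 = 4761 ≡ 86 (mod 187)
3^64 ≡ 86^2 = 7396 ≡ 103 (mod 187)
93 = 64 + 16 + 8 + 4 + 1 in binary powers of 2.
So 3^93 ≡ 103 · 69 · 16 · 81 · 3 ≡ 148 (mod 187).
Squaring chain: 148; never reaches −1, so base 3 is a Miller–Rabin witness that 187 is composite.

148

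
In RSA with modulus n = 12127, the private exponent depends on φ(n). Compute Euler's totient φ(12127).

Factor: 12127 = 67 · 181.
φ(12127) = (67−1) · (181−1) = 66 · 180 = 11880.

11880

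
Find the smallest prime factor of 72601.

79

72601 is odd.
Digit sum 16, not divisible by 3.
Ends in 1: not divisible by 5.
7: 72601 = 7·10371 + 4
11: 72601 = 11·6600 + 1
13: 72601 = 13·5584 + 9
17: 72601 = 17·4270 + 11
19: 72601 = 19·3821 + 2
23: 72601 = 23·3156 + 13
29: 72601 = 29·2503 + 14
31: 72601 = 31·2341 + 30
37: 72601 = 37·1962 + 7
41: 72601 = 41·1770 + 31
43: 72601 = 43·1688 + 17
47: 72601 = 47·1544 + 33
53: 72601 = 53·1369 + 44
59: 72601 = 59·1230 + 31
61: 72601 = 61·1190 + 11
67: 72601 = 67·1083 + 40
71: 72601 = 71·1022 + 39
73: 72601 = 73·994 + 39
79: 72601 = 79·919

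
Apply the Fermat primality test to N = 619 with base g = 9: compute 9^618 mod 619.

9^1 ≡ 9 (mod 619)
9^2 ≡ 9^2 = 81 ≡ 81 (mod 619)
9^4 ≡ 81^2 = 6561 ≡ 371 (mod 619)
9^8 ≡ 371^2 = 137641 ≡ 223 (mod 619)
9^16 ≡ 223^2 = 49729 ≡ 209 (mod 619)
9^32 ≡ 209^2 = 43681 ≡ 351 (mod 619)
9^64 ≡ 351^2 = 123201 ≡ 20 (mod 619)
9^128 ≡ 20^2 = 400 ≡ 400 (mod 619)
9^256 ≡ 400^2 = 160000 ≡ 298 (mod 619)
9^512 ≡ 298^2 = 88804 ≡ 287 (mod 619)
618 = 512 + 64 + 32 + 8 + 2 in binary powers of 2.
So 9^618 ≡ 287 · 20 · 351 · 223 · 81 ≡ 1 (mod 619).
Since the result is 1, base 9 gives no evidence that 619 is composite.

1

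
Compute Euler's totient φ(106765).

Factor: 106765 = 5 · 131 · 163.
φ(106765) = (5−1) · (131−1) · (163−1) = 4 · 130 · 162 = 84240.

84240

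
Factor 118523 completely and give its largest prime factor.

67

118523 = 29 · 4087
4087 = 61 · 67
67 is prime.
So 118523 = 29 · 61 · 67; the largest prime factor is 67.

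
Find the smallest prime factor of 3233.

3233 is odd.
Digit sum 11, not divisible by 3.
Ends in 3: not divisible by 5.
7: 3233 = 7·461 + 6
11: 3233 = 11·293 + 10
13: 3233 = 13·248 + 9
17: 3233 = 17·190 + 3
19: 3233 = 19·170 + 3
23: 3233 = 23·140 + 13
29: 3233 = 29·111 + 14
31: 3233 = 31·104 + 9
37: 3233 = 37·87 + 14
41: 3233 = 41·78 + 35
43: 3233 = 43·75 + 8
47: 3233 = 47·68 + 37
53: 3233 = 53·61

53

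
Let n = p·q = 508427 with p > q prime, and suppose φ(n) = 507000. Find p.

751

φ(n) = (p−1)(q−1) = n − (p+q) + 1, so p + q = 508427 − 507000 + 1 = 1428.
p and q are the roots of t² − 1428t + 508427 = 0.
Discriminant: 1428² − 4·508427 = 2039184 − 2033708 = 5476; √5476 = 74.
q = (1428 − 74)/2 = 677, p = (1428 + 74)/2 = 751.
Check: 677 · 751 = 508427.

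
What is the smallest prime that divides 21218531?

21218531 is odd.
Digit sum 23, not divisible by 3.
Ends in 1: not divisible by 5.
7: 21218531 = 7·3031218 + 5
11: 21218531 = 11·1928957 + 4
13: 21218531 = 13·1632194 + 9
17: 21218531 = 17·1248148 + 15
19: 21218531 = 19·1116764 + 15
23: 21218531 = 23·922544 + 19
29: 21218531 = 29·731673 + 14
31: 21218531 = 31·684468 + 23
37: 21218531 = 37·573473 + 30
41: 21218531 = 41·517525 + 6
43: 21218531 = 43·493454 + 9
47: 21218531 = 47·451458 + 5
53: 21218531 = 53·400349 + 34
59: 21218531 = 59·359636 + 7
61: 21218531 = 61·347844 + 47
67: 21218531 = 67·316694 + 33
71: 21218531 = 71·298852 + 39
73: 21218531 = 73·290664 + 59
79: 21218531 = 79·268589

79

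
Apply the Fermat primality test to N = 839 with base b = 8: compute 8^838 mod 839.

8^1 ≡ 8 (mod 839)
8^2 ≡ 8^2 = 64 ≡ 64 (mod 839)
8^4 ≡ 64^2 = 4096 ≡ 740 (mod 839)
8^8 ≡ 740^2 = 547600 ≡ 572 (mod 839)
8^16 ≡ 572^2 = 327184 ≡ 813 (mod 839)
8^32 ≡ 813^2 = 660969 ≡ 676 (mod 839)
8^64 ≡ 676^2 = 456976 ≡ 560 (mod 839)
8^128 ≡ 560^2 = 313600 ≡ 653 (mod 839)
8^256 ≡ 653^2 = 426409 ≡ 197 (mod 839)
8^512 ≡ 197^2 = 38809 ≡ 215 (mod 839)
838 = 512 + 256 + 64 + 4 + 2 in binary powers of 2.
So 8^838 ≡ 215 · 197 · 560 · 740 · 64 ≡ 1 (mod 839).
Since the result is 1, base 8 gives no evidence that 839 is composite.

1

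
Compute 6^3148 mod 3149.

1781

6^1 ≡ 6 (mod 3149)
6^2 ≡ 6^2 = 36 ≡ 36 (mod 3149)
6^4 ≡ 36^2 = 1296 ≡ 1296 (mod 3149)
6^8 ≡ 1296^2 = 1679616 ≡ 1199 (mod 3149)
6^16 ≡ 1199^2 = 1437601 ≡ 1657 (mod 3149)
6^32 ≡ 1657^2 = 2745649 ≡ 2870 (mod 3149)
6^64 ≡ 2870^2 = 8236900 ≡ 2265 (mod 3149)
6^128 ≡ 2265^2 = 5130225 ≡ 504 (mod 3149)
6^256 ≡ 504^2 = 254016 ≡ 2096 (mod 3149)
6^512 ≡ 2096^2 = 4393216 ≡ 361 (mod 3149)
6^1024 ≡ 361^2 = 130321 ≡ 1212 (mod 3149)
6^2048 ≡ 1212^2 = 1468944 ≡ 1510 (mod 3149)
3148 = 2048 + 1024 + 64 + 8 + 4 in binary powers of 2.
So 6^3148 ≡ 1510 · 1212 · 2265 · 1199 · 1296 ≡ 1781 (mod 3149).
Since 1781 ≠ 1, base 6 is a Fermat witness: 3149 is composite.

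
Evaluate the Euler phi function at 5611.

Factor: 5611 = 31 · 181.
φ(5611) = (31−1) · (181−1) = 30 · 180 = 5400.

5400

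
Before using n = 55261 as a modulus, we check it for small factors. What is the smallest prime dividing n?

55261 is odd.
Digit sum 19, not divisible by 3.
Ends in 1: not divisible by 5.
7: 55261 = 7·7894 + 3
11: 55261 = 11·5023 + 8
13: 55261 = 13·4250 + 11
17: 55261 = 17·3250 + 11
19: 55261 = 19·2908 + 9
23: 55261 = 23·2402 + 15
29: 55261 = 29·1905 + 16
31: 55261 = 31·1782 + 19
37: 55261 = 37·1493 + 20
41: 55261 = 41·1347 + 34
43: 55261 = 43·1285 + 6
47: 55261 = 47·1175 + 36
53: 55261 = 53·1042 + 35
59: 55261 = 59·936 + 37
61: 55261 = 61·905 + 56
67: 55261 = 67·824 + 53
71: 55261 = 71·778 + 23
73: 55261 = 73·757

73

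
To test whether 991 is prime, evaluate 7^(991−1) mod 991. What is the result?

1

7^1 ≡ 7 (mod 991)
7^2 ≡ 7^2 = 49 ≡ 49 (mod 991)
7^4 ≡ 49^2 = 2401 ≡ 419 (mod 991)
7^8 ≡ 419^2 = 175561 ≡ 154 (mod 991)
7^16 ≡ 154^2 = 23716 ≡ 923 (mod 991)
7^32 ≡ 923^2 = 851929 ≡ 660 (mod 991)
7^64 ≡ 660^2 = 435600 ≡ 551 (mod 991)
7^128 ≡ 551^2 = 303601 ≡ 355 (mod 991)
7^256 ≡ 355^2 = 126025 ≡ 168 (mod 991)
7^512 ≡ 168^2 = 28224 ≡ 476 (mod 991)
990 = 512 + 256 + 128 + 64 + 16 + 8 + 4 + 2 in binary powers of 2.
So 7^990 ≡ 476 · 168 · 355 · 551 · 923 · 154 · 419 · 49 ≡ 1 (mod 991).
Since the result is 1, base 7 gives no evidence that 991 is composite.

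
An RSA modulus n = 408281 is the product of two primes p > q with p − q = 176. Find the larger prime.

733

Since p = q + 176, we have 408281 = q(q + 176), so q² + 176q − 408281 = 0.
Discriminant: 176² + 4·408281 = 30976 + 1633124 = 1664100; √1664100 = 1290.
q = (−176 + 1290)/2 = 557, and p = q + 176 = 733.
Check: 557 · 733 = 408281.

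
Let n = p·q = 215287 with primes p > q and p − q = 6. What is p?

467

Since p = q + 6, we have 215287 = q(q + 6), so q² + 6q − 215287 = 0.
Discriminant: 6² + 4·215287 = 36 + 861148 = 861184; √861184 = 928.
q = (−6 + 928)/2 = 461, and p = q + 6 = 467.
Check: 461 · 467 = 215287.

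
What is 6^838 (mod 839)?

6^1 ≡ 6 (mod 839)
6^2 ≡ 6^2 = 36 ≡ 36 (mod 839)
6^4 ≡ 36^2 = 1296 ≡ 457 (mod 839)
6^8 ≡ 457^2 = 208849 ≡ 777 (mod 839)
6^16 ≡ 777^2 = 603729 ≡ 488 (mod 839)
6^32 ≡ 488^2 = 238144 ≡ 707 (mod 839)
6^64 ≡ 707^2 = 499849 ≡ 644 (mod 839)
6^128 ≡ 644^2 = 414736 ≡ 270 (mod 839)
6^256 ≡ 270^2 = 72900 ≡ 746 (mod 839)
6^512 ≡ 746^2 = 556516 ≡ 259 (mod 839)
838 = 512 + 256 + 64 + 4 + 2 in binary powers of 2.
So 6^838 ≡ 259 · 746 · 644 · 457 · 36 ≡ 1 (mod 839).
Since the result is 1, base 6 gives no evidence that 839 is composite.

1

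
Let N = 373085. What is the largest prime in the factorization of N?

373085 = 5 · 74617
74617 = 29 · 2573
2573 = 31 · 83
83 is prime.
So 373085 = 5 · 29 · 31 · 83; the largest prime factor is 83.

83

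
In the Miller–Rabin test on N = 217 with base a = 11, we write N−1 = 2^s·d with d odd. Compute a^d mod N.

15

217 − 1 = 216 = 2^3 · 27, so d = 27.
11^1 ≡ 11 (mod 217)
11^2 ≡ 11^2 = 121 ≡ 121 (mod 217)
11^4 ≡ 121^2 = 14641 ≡ 102 (mod 217)
11^8 ≡ 102^2 = 10404 ≡ 205 (mod 217)
11^16 ≡ 205^2 = 42025 ≡ 144 (mod 217)
27 = 16 + 8 + 2 + 1 in binary powers of 2.
So 11^27 ≡ 144 · 205 · 121 · 11 ≡ 15 (mod 217).
Squaring chain: 15 → 8 → 64; never reaches −1, so base 11 is a Miller–Rabin witness that 217 is composite.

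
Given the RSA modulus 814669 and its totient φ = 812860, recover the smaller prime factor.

839

φ(n) = (p−1)(q−1) = n − (p+q) + 1, so p + q = 814669 − 812860 + 1 = 1810.
p and q are the roots of t² − 1810t + 814669 = 0.
Discriminant: 1810² − 4·814669 = 3276100 − 3258676 = 17424; √17424 = 132.
q = (1810 − 132)/2 = 839, p = (1810 + 132)/2 = 971.
Check: 839 · 971 = 814669.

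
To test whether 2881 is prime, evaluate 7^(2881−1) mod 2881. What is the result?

7^1 ≡ 7 (mod 2881)
7^2 ≡ 7^2 = 49 ≡ 49 (mod 2881)
7^4 ≡ 49^2 = 2401 ≡ 2401 (mod 2881)
7^8 ≡ 2401^2 = 5764801 ≡ 2801 (mod 2881)
7^16 ≡ 2801^2 = 7845601 ≡ 638 (mod 2881)
7^32 ≡ 638^2 = 407044 ≡ 823 (mod 2881)
7^64 ≡ 823^2 = 677329 ≡ 294 (mod 2881)
7^128 ≡ 294^2 = 86436 ≡ 6 (mod 2881)
7^256 ≡ 6^2 = 36 ≡ 36 (mod 2881)
7^512 ≡ 36^2 = 1296 ≡ 1296 (mod 2881)
7^1024 ≡ 1296^2 = 1679616 ≡ 2874 (mod 2881)
7^2048 ≡ 2874^2 = 8259876 ≡ 49 (mod 2881)
2880 = 2048 + 512 + 256 + 64 in binary powers of 2.
So 7^2880 ≡ 49 · 1296 · 36 · 294 ≡ 560 (mod 2881).
Since 560 ≠ 1, base 7 is a Fermat witness: 2881 is composite.

560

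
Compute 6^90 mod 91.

6^1 ≡ 6 (mod 91)
6^2 ≡ 6^2 = 36 ≡ 36 (mod 91)
6^4 ≡ 36^2 = 1296 ≡ 22 (mod 91)
6^8 ≡ 22^2 = 484 ≡ 29 (mod 91)
6^16 ≡ 29^2 = 841 ≡ 22 (mod 91)
6^32 ≡ 22^2 = 484 ≡ 29 (mod 91)
6^64 ≡ 29^2 = 841 ≡ 22 (mod 91)
90 = 64 + 16 + 8 + 2 in binary powers of 2.
So 6^90 ≡ 22 · 22 · 29 · 36 ≡ 64 (mod 91).
Since 64 ≠ 1, base 6 is a Fermat witness: 91 is composite.

64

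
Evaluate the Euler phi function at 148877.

146068

Factor: 148877 = 53^3.
φ(148877) = 53^2·(53−1) = 146068.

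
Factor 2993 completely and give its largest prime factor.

2993 = 41 · 73
73 is prime.
So 2993 = 41 · 73; the largest prime factor is 73.

73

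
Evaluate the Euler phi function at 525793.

489216

Factor: 525793 = 17 · 157 · 197.
φ(525793) = (17−1) · (157−1) · (197−1) = 16 · 156 · 196 = 489216.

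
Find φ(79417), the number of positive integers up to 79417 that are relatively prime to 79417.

Factor: 79417 = 13 · 41 · 149.
φ(79417) = (13−1) · (41−1) · (149−1) = 12 · 40 · 148 = 71040.

71040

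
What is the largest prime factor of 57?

57 = 3 · 19
19 is prime.
So 57 = 3 · 19; the largest prime factor is 19.

19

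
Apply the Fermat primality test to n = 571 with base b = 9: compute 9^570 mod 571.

9^1 ≡ 9 (mod 571)
9^2 ≡ 9^2 = 81 ≡ 81 (mod 571)
9^4 ≡ 81^2 = 6561 ≡ 280 (mod 571)
9^8 ≡ 280^2 = 78400 ≡ 173 (mod 571)
9^16 ≡ 173^2 = 29929 ≡ 237 (mod 571)
9^32 ≡ 237^2 = 56169 ≡ 211 (mod 571)
9^64 ≡ 211^2 = 44521 ≡ 554 (mod 571)
9^128 ≡ 554^2 = 306916 ≡ 289 (mod 571)
9^256 ≡ 289^2 = 83521 ≡ 155 (mod 571)
9^512 ≡ 155^2 = 24025 ≡ 43 (mod 571)
570 = 512 + 32 + 16 + 8 + 2 in binary powers of 2.
So 9^570 ≡ 43 · 211 · 237 · 173 · 81 ≡ 1 (mod 571).
Since the result is 1, base 9 gives no evidence that 571 is composite.

1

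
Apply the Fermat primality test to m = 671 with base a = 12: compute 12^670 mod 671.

474

12^1 ≡ 12 (mod 671)
12^2 ≡ 12^2 = 144 ≡ 144 (mod 671)
12^4 ≡ 144^2 = 20736 ≡ 606 (mod 671)
12^8 ≡ 606^2 = 367236 ≡ 199 (mod 671)
12^16 ≡ 199^2 = 39601 ≡ 12 (mod 671)
12^32 ≡ 12^2 = 144 ≡ 144 (mod 671)
12^64 ≡ 144^2 = 20736 ≡ 606 (mod 671)
12^128 ≡ 606^2 = 367236 ≡ 199 (mod 671)
12^256 ≡ 199^2 = 39601 ≡ 12 (mod 671)
12^512 ≡ 12^2 = 144 ≡ 144 (mod 671)
670 = 512 + 128 + 16 + 8 + 4 + 2 in binary powers of 2.
So 12^670 ≡ 144 · 199 · 12 · 199 · 606 · 144 ≡ 474 (mod 671).
Since 474 ≠ 1, base 12 is a Fermat witness: 671 is composite.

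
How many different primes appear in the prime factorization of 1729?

3

1729 = 7 · 247
247 = 13 · 19
1729 = 7 · 13 · 19, which has 3 distinct prime factors.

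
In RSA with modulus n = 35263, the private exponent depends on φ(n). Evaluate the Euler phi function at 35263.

34888

Factor: 35263 = 179 · 197.
φ(35263) = (179−1) · (197−1) = 178 · 196 = 34888.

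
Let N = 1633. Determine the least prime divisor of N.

23

1633 is odd.
Digit sum 13, not divisible by 3.
Ends in 3: not divisible by 5.
7: 1633 = 7·233 + 2
11: 1633 = 11·148 + 5
13: 1633 = 13·125 + 8
17: 1633 = 17·96 + 1
19: 1633 = 19·85 + 18
23: 1633 = 23·71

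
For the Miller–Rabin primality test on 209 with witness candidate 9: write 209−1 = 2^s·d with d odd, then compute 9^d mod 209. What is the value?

25

209 − 1 = 208 = 2^4 · 13, so d = 13.
9^1 ≡ 9 (mod 209)
9^2 ≡ 9^2 = 81 ≡ 81 (mod 209)
9^4 ≡ 81^2 = 6561 ≡ 82 (mod 209)
9^8 ≡ 82^2 = 6724 ≡ 36 (mod 209)
13 = 8 + 4 + 1 in binary powers of 2.
So 9^13 ≡ 36 · 82 · 9 ≡ 25 (mod 209).
Squaring chain: 25 → 207 → 4 → 16; never reaches −1, so base 9 is a Miller–Rabin witness that 209 is composite.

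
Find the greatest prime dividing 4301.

4301 = 11 · 391
391 = 17 · 23
23 is prime.
So 4301 = 11 · 17 · 23; the largest prime factor is 23.

23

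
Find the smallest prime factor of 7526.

2

7526 is even: 2 divides it.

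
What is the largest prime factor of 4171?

97

4171 = 43 · 97
97 is prime.
So 4171 = 43 · 97; the largest prime factor is 97.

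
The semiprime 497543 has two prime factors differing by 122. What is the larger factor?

Since p = q + 122, we have 497543 = q(q + 122), so q² + 122q − 497543 = 0.
Discriminant: 122² + 4·497543 = 14884 + 1990172 = 2005056; √2005056 = 1416.
q = (−122 + 1416)/2 = 647, and p = q + 122 = 769.
Check: 647 · 769 = 497543.

769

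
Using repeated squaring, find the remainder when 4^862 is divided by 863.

4^1 ≡ 4 (mod 863)
4^2 ≡ 4^2 = 16 ≡ 16 (mod 863)
4^4 ≡ 16^2 = 256 ≡ 256 (mod 863)
4^8 ≡ 256^2 = 65536 ≡ 811 (mod 863)
4^16 ≡ 811^2 = 657721 ≡ 115 (mod 863)
4^32 ≡ 115^2 = 13225 ≡ 280 (mod 863)
4^64 ≡ 280^2 = 78400 ≡ 730 (mod 863)
4^128 ≡ 730^2 = 532900 ≡ 429 (mod 863)
4^256 ≡ 429^2 = 184041 ≡ 222 (mod 863)
4^512 ≡ 222^2 = 49284 ≡ 93 (mod 863)
862 = 512 + 256 + 64 + 16 + 8 + 4 + 2 in binary powers of 2.
So 4^862 ≡ 93 · 222 · 730 · 115 · 811 · 256 · 16 ≡ 1 (mod 863).
Since the result is 1, base 4 gives no evidence that 863 is composite.

1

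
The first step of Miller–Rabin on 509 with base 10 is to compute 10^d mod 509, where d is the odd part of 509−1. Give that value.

208

509 − 1 = 508 = 2^2 · 127, so d = 127.
10^1 ≡ 10 (mod 509)
10^2 ≡ 10^2 = 100 ≡ 100 (mod 509)
10^4 ≡ 100^2 = 10000 ≡ 329 (mod 509)
10^8 ≡ 329^2 = 108241 ≡ 333 (mod 509)
10^16 ≡ 333^2 = 110889 ≡ 436 (mod 509)
10^32 ≡ 436^2 = 190096 ≡ 239 (mod 509)
10^64 ≡ 239^2 = 57121 ≡ 113 (mod 509)
127 = 64 + 32 + 16 + 8 + 4 + 2 + 1 in binary powers of 2.
So 10^127 ≡ 113 · 239 · 436 · 333 · 329 · 100 · 10 ≡ 208 (mod 509).
Squaring chain: 208 → 508; reaches −1, so base 10 does not prove 509 composite.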